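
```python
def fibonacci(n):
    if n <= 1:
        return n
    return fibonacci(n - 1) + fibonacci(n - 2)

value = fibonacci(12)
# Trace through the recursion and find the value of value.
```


fibonacci(12)
= fibonacci(11) + fibonacci(10)
= (fibonacci(10) + fibonacci(9)) + fibonacci(10)
Computing bottom-up: fibonacci(0)=0, fibonacci(1)=1, fibonacci(2)=1, fibonacci(3)=2, fibonacci(4)=3, fibonacci(5)=5, fibonacci(6)=8, fibonacci(7)=13, fibonacci(8)=21, fibonacci(9)=34, fibonacci(10)=55, fibonacci(11)=89, fibonacci(12)=144
= 144


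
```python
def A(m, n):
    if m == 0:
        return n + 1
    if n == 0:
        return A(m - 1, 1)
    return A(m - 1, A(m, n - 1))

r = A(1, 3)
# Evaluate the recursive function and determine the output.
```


A(1, 3)
= A(0, A(1, 2))
First compute A(1, 2) = 4
= A(0, 4)
= 5


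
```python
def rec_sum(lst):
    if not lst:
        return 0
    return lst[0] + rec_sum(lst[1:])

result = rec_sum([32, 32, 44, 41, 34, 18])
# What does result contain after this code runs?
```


rec_sum([32, 32, 44, 41, 34, 18])
= 32 + rec_sum([32, 44, 41, 34, 18])
= 32 + 32 + rec_sum([44, 41, 34, 18])
= 32 + 32 + 44 + rec_sum([41, 34, 18])
= 32 + 32 + 44 + 41 + rec_sum([34, 18])
= 32 + 32 + 44 + 41 + 34 + rec_sum([18])
= 32 + 32 + 44 + 41 + 34 + 18 + rec_sum([])
= 32 + 32 + 44 + 41 + 34 + 18 + 0
= 201


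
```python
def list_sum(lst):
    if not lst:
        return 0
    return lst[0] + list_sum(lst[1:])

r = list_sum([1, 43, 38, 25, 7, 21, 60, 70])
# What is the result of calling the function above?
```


list_sum([1, 43, 38, 25, 7, 21, 60, 70])
= 1 + list_sum([43, 38, 25, 7, 21, 60, 70])
= 1 + 43 + list_sum([38, 25, 7, 21, 60, 70])
= 1 + 43 + 38 + list_sum([25, 7, 21, 60, 70])
= 1 + 43 + 38 + 25 + list_sum([7, 21, 60, 70])
= 1 + 43 + 38 + 25 + 7 + list_sum([21, 60, 70])
= 1 + 43 + 38 + 25 + 7 + 21 + list_sum([60, 70])
= 1 + 43 + 38 + 25 + 7 + 21 + 60 + list_sum([70])
= 1 + 43 + 38 + 25 + 7 + 21 + 60 + 70 + list_sum([])
= 1 + 43 + 38 + 25 + 7 + 21 + 60 + 70 + 0
= 265


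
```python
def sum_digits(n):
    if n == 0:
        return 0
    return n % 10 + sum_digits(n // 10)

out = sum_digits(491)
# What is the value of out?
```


sum_digits(491)
= 1 + sum_digits(49)
= 1 + 9 + sum_digits(4)
= 1 + 9 + 4 + sum_digits(0)
= 1 + 9 + 4 + 0
= 14


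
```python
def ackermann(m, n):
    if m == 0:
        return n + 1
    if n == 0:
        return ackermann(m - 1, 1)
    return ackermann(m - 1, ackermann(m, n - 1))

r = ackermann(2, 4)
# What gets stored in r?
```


ackermann(2, 4)
= ackermann(1, ackermann(2, 3))
First compute ackermann(2, 3) = 9
= ackermann(1, 9)
= 11


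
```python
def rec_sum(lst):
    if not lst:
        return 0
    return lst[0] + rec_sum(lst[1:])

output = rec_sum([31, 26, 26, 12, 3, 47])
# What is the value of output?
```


rec_sum([31, 26, 26, 12, 3, 47])
= 31 + rec_sum([26, 26, 12, 3, 47])
= 31 + 26 + rec_sum([26, 12, 3, 47])
= 31 + 26 + 26 + rec_sum([12, 3, 47])
= 31 + 26 + 26 + 12 + rec_sum([3, 47])
= 31 + 26 + 26 + 12 + 3 + rec_sum([47])
= 31 + 26 + 26 + 12 + 3 + 47 + rec_sum([])
= 31 + 26 + 26 + 12 + 3 + 47 + 0
= 145


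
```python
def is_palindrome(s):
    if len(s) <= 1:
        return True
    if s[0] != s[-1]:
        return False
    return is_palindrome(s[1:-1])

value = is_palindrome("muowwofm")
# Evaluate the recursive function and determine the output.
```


is_palindrome("muowwofm")
"muowwofm": s[0]='m' == s[-1]='m' -> is_palindrome("uowwof")
"uowwof": s[0]='u' != s[-1]='f' -> False
= False


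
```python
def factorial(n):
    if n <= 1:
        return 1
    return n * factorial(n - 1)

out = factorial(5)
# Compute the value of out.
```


factorial(5)
= 5 * factorial(4)
= 5 * 4 * factorial(3)
= 5 * 4 * 3 * factorial(2)
= 5 * 4 * 3 * 2 * factorial(1)
= 5 * 4 * 3 * 2 * 1
= 120


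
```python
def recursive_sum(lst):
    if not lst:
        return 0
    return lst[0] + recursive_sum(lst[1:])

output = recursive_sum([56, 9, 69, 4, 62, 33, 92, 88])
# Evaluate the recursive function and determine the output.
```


recursive_sum([56, 9, 69, 4, 62, 33, 92, 88])
= 56 + recursive_sum([9, 69, 4, 62, 33, 92, 88])
= 56 + 9 + recursive_sum([69, 4, 62, 33, 92, 88])
= 56 + 9 + 69 + recursive_sum([4, 62, 33, 92, 88])
= 56 + 9 + 69 + 4 + recursive_sum([62, 33, 92, 88])
= 56 + 9 + 69 + 4 + 62 + recursive_sum([33, 92, 88])
= 56 + 9 + 69 + 4 + 62 + 33 + recursive_sum([92, 88])
= 56 + 9 + 69 + 4 + 62 + 33 + 92 + recursive_sum([88])
= 56 + 9 + 69 + 4 + 62 + 33 + 92 + 88 + recursive_sum([])
= 56 + 9 + 69 + 4 + 62 + 33 + 92 + 88 + 0
= 413


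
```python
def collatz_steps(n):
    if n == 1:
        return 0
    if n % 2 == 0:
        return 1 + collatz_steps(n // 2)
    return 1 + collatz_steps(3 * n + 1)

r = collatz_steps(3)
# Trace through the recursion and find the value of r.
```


collatz_steps(3)
3 is odd -> 3*3+1 = 10 -> collatz_steps(10)
10 is even -> collatz_steps(5)
5 is odd -> 3*5+1 = 16 -> collatz_steps(16)
16 is even -> collatz_steps(8)
8 is even -> collatz_steps(4)
4 is even -> collatz_steps(2)
2 is even -> collatz_steps(1)
Reached 1 after 7 steps
= 7


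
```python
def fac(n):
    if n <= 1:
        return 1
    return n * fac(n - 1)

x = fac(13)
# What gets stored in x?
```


fac(13)
= 13 * fac(12)
= 13 * 12 * fac(11)
= 13 * 12 * 11 * fac(10)
= 13 * 12 * 11 * 10 * fac(9)
= 13 * 12 * 11 * 10 * 9 * fac(8)
= 13 * 12 * 11 * 10 * 9 * 8 * fac(7)
= 13 * 12 * 11 * 10 * 9 * 8 * 7 * fac(6)
= 13 * 12 * 11 * 10 * 9 * 8 * 7 * 6 * fac(5)
= 13 * 12 * 11 * 10 * 9 * 8 * 7 * 6 * 5 * fac(4)
= 13 * 12 * 11 * 10 * 9 * 8 * 7 * 6 * 5 * 4 * fac(3)
= 13 * 12 * 11 * 10 * 9 * 8 * 7 * 6 * 5 * 4 * 3 * fac(2)
= 13 * 12 * 11 * 10 * 9 * 8 * 7 * 6 * 5 * 4 * 3 * 2 * fac(1)
= 13 * 12 * 11 * 10 * 9 * 8 * 7 * 6 * 5 * 4 * 3 * 2 * 1
= 6227020800


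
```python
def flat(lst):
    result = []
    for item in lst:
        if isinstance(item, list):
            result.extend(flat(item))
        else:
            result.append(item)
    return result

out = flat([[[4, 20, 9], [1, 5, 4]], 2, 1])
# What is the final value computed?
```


flat([[[4, 20, 9], [1, 5, 4]], 2, 1])
Processing each element:
  [[4, 20, 9], [1, 5, 4]] is a list -> flat recursively -> [4, 20, 9, 1, 5, 4]
  2 is not a list -> append 2
  1 is not a list -> append 1
= [4, 20, 9, 1, 5, 4, 2, 1]


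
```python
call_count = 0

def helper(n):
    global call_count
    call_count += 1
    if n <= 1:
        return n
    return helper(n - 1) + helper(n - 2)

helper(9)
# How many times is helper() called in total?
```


helper(9) calls helper(8) and helper(7); each non-base call branches into two more.
Let C(k) = total number of calls made by helper(k), including the call to helper(k) itself.
Base cases: C(0) = 1, C(1) = 1
Recurrence: C(k) = 1 + C(k-1) + C(k-2)
  C(2) = 1 + C(1) + C(0) = 1 + 1 + 1 = 3
  C(3) = 1 + C(2) + C(1) = 1 + 3 + 1 = 5
  C(4) = 1 + C(3) + C(2) = 1 + 5 + 3 = 9
  C(5) = 1 + C(4) + C(3) = 1 + 9 + 5 = 15
  C(6) = 1 + C(5) + C(4) = 1 + 15 + 9 = 25
  C(7) = 1 + C(6) + C(5) = 1 + 25 + 15 = 41
  C(8) = 1 + C(7) + C(6) = 1 + 41 + 25 = 67
  C(9) = 1 + C(8) + C(7) = 1 + 67 + 41 = 109
Total calls = C(9) = 109


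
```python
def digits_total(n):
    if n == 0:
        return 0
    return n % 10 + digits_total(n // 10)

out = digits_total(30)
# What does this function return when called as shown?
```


digits_total(30)
= 0 + digits_total(3)
= 0 + 3 + digits_total(0)
= 0 + 3 + 0
= 3


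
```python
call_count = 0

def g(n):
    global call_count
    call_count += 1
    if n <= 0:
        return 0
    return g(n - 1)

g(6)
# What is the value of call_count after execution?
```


g(6) calls g(5) calls ... calls g(0)
Total calls: 6 + 1 (for base case) = 7


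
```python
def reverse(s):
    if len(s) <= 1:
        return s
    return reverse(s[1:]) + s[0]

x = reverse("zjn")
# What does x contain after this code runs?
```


reverse("zjn")
= reverse("jn") + "z"
= reverse("n") + "j" + "z"
= "n" + "j" + "z"
= "njz"


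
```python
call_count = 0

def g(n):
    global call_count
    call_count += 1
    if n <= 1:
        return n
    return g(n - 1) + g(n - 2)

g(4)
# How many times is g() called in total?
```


g(4) calls g(3) and g(2); each non-base call branches into two more.
Let C(k) = total number of calls made by g(k), including the call to g(k) itself.
Base cases: C(0) = 1, C(1) = 1
Recurrence: C(k) = 1 + C(k-1) + C(k-2)
  C(2) = 1 + C(1) + C(0) = 1 + 1 + 1 = 3
  C(3) = 1 + C(2) + C(1) = 1 + 3 + 1 = 5
  C(4) = 1 + C(3) + C(2) = 1 + 5 + 3 = 9
Total calls = C(4) = 9


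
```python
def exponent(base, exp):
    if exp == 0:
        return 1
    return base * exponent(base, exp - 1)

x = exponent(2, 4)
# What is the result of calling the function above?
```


exponent(2, 4)
= 2 * exponent(2, 3)
= 2 * 2 * exponent(2, 2)
= 2 * 2 * 2 * exponent(2, 1)
= 2 * 2 * 2 * 2 * exponent(2, 0)
= 2 * 2 * 2 * 2 * 1
= 16


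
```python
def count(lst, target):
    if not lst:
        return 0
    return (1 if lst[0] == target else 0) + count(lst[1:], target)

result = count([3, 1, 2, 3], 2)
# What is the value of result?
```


count([3, 1, 2, 3], 2)
lst[0]=3 != 2: 0 + count([1, 2, 3], 2)
lst[0]=1 != 2: 0 + count([2, 3], 2)
lst[0]=2 == 2: 1 + count([3], 2)
lst[0]=3 != 2: 0 + count([], 2)
= 1


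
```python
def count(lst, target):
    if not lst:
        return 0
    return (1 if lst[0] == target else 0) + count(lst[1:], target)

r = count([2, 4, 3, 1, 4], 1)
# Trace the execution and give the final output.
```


count([2, 4, 3, 1, 4], 1)
lst[0]=2 != 1: 0 + count([4, 3, 1, 4], 1)
lst[0]=4 != 1: 0 + count([3, 1, 4], 1)
lst[0]=3 != 1: 0 + count([1, 4], 1)
lst[0]=1 == 1: 1 + count([4], 1)
lst[0]=4 != 1: 0 + count([], 1)
= 1


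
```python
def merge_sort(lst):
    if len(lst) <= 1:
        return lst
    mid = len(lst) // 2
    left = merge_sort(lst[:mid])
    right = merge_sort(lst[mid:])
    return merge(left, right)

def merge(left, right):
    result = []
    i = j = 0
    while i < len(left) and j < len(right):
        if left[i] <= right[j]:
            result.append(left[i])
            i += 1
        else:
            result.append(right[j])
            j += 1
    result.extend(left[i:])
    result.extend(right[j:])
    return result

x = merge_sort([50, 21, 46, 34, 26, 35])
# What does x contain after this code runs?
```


merge_sort([50, 21, 46, 34, 26, 35])
Split into [50, 21, 46] and [34, 26, 35]
Left sorted: [21, 46, 50]
Right sorted: [26, 34, 35]
Merge [21, 46, 50] and [26, 34, 35]
= [21, 26, 34, 35, 46, 50]


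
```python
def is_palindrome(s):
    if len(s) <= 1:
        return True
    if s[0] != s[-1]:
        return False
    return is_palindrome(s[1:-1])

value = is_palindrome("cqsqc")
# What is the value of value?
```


is_palindrome("cqsqc")
"cqsqc": s[0]='c' == s[-1]='c' -> is_palindrome("qsq")
"qsq": s[0]='q' == s[-1]='q' -> is_palindrome("s")
"s": len <= 1 -> True
= True


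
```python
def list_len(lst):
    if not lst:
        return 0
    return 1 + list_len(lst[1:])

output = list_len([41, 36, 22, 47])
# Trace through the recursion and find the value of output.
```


list_len([41, 36, 22, 47])
= 1 + list_len([36, 22, 47])
= 1 + 1 + list_len([22, 47])
= 1 + 1 + 1 + list_len([47])
= 1 + 1 + 1 + 1 + list_len([])
= 1 + 1 + 1 + 1 + 0
= 4


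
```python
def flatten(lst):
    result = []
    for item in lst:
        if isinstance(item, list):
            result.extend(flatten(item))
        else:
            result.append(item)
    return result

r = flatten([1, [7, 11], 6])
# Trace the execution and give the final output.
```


flatten([1, [7, 11], 6])
Processing each element:
  1 is not a list -> append 1
  [7, 11] is a list -> flatten recursively -> [7, 11]
  6 is not a list -> append 6
= [1, 7, 11, 6]


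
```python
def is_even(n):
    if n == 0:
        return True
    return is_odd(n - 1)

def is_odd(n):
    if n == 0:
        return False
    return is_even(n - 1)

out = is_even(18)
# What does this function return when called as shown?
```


is_even(18)
= is_odd(17)
= is_even(16)
= is_odd(15)
= is_even(14)
= is_odd(13)
= is_even(12)
= is_odd(11)
= is_even(10)
= is_odd(9)
= is_even(8)
= is_odd(7)
= is_even(6)
= is_odd(5)
= is_even(4)
= is_odd(3)
= is_even(2)
= is_odd(1)
= is_even(0)
n == 0: return True
= True


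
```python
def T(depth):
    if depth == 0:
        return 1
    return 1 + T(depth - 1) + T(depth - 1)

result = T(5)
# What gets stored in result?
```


T(5)
= 1 + T(4) + T(4)
= 1 + 2 * T(4)
T(k) = 2^(k+1) - 1
T(0) = 1
T(1) = 3
T(2) = 7
T(3) = 15
T(4) = 31
T(5) = 2^6 - 1 = 63


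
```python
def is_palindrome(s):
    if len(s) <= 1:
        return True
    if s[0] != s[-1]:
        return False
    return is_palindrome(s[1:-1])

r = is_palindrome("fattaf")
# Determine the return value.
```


is_palindrome("fattaf")
"fattaf": s[0]='f' == s[-1]='f' -> is_palindrome("atta")
"atta": s[0]='a' == s[-1]='a' -> is_palindrome("tt")
"tt": s[0]='t' == s[-1]='t' -> is_palindrome("")
"": len <= 1 -> True
= True


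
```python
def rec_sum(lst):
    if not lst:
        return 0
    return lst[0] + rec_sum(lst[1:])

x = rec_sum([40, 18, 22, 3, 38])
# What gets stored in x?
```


rec_sum([40, 18, 22, 3, 38])
= 40 + rec_sum([18, 22, 3, 38])
= 40 + 18 + rec_sum([22, 3, 38])
= 40 + 18 + 22 + rec_sum([3, 38])
= 40 + 18 + 22 + 3 + rec_sum([38])
= 40 + 18 + 22 + 3 + 38 + rec_sum([])
= 40 + 18 + 22 + 3 + 38 + 0
= 121


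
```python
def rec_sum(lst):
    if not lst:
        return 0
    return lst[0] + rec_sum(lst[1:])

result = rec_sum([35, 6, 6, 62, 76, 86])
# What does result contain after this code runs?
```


rec_sum([35, 6, 6, 62, 76, 86])
= 35 + rec_sum([6, 6, 62, 76, 86])
= 35 + 6 + rec_sum([6, 62, 76, 86])
= 35 + 6 + 6 + rec_sum([62, 76, 86])
= 35 + 6 + 6 + 62 + rec_sum([76, 86])
= 35 + 6 + 6 + 62 + 76 + rec_sum([86])
= 35 + 6 + 6 + 62 + 76 + 86 + rec_sum([])
= 35 + 6 + 6 + 62 + 76 + 86 + 0
= 271


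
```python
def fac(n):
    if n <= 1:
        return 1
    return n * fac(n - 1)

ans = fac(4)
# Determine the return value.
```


fac(4)
= 4 * fac(3)
= 4 * 3 * fac(2)
= 4 * 3 * 2 * fac(1)
= 4 * 3 * 2 * 1
= 24


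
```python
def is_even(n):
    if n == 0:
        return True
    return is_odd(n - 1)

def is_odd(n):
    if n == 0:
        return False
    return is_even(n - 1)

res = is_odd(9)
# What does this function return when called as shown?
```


is_odd(9)
= is_even(8)
= is_odd(7)
= is_even(6)
= is_odd(5)
= is_even(4)
= is_odd(3)
= is_even(2)
= is_odd(1)
= is_even(0)
n == 0: return True
= True


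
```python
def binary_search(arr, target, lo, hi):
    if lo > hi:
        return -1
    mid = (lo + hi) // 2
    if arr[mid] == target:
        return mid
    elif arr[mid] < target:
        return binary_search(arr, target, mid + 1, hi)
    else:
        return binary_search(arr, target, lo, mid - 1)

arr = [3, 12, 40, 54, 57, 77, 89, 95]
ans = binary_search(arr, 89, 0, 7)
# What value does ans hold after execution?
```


binary_search(arr, 89, 0, 7)
lo=0, hi=7, mid=3, arr[mid]=54
54 < 89, search right half
lo=4, hi=7, mid=5, arr[mid]=77
77 < 89, search right half
lo=6, hi=7, mid=6, arr[mid]=89
arr[6] == 89, found at index 6
= 6


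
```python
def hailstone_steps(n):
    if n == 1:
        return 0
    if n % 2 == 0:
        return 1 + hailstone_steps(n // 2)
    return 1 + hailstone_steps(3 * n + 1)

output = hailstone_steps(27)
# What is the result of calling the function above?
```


hailstone_steps(27)
27 is odd -> 3*27+1 = 82 -> hailstone_steps(82)
82 is even -> hailstone_steps(41)
41 is odd -> 3*41+1 = 124 -> hailstone_steps(124)
124 is even -> hailstone_steps(62)
62 is even -> hailstone_steps(31)
31 is odd -> 3*31+1 = 94 -> hailstone_steps(94)
94 is even -> hailstone_steps(47)
47 is odd -> 3*47+1 = 142 -> hailstone_steps(142)
142 is even -> hailstone_steps(71)
71 is odd -> 3*71+1 = 214 -> hailstone_steps(214)
214 is even -> hailstone_steps(107)
107 is odd -> 3*107+1 = 322 -> hailstone_steps(322)
322 is even -> hailstone_steps(161)
161 is odd -> 3*161+1 = 484 -> hailstone_steps(484)
484 is even -> hailstone_steps(242)
242 is even -> hailstone_steps(121)
121 is odd -> 3*121+1 = 364 -> hailstone_steps(364)
364 is even -> hailstone_steps(182)
182 is even -> hailstone_steps(91)
91 is odd -> 3*91+1 = 274 -> hailstone_steps(274)
274 is even -> hailstone_steps(137)
137 is odd -> 3*137+1 = 412 -> hailstone_steps(412)
412 is even -> hailstone_steps(206)
206 is even -> hailstone_steps(103)
103 is odd -> 3*103+1 = 310 -> hailstone_steps(310)
310 is even -> hailstone_steps(155)
155 is odd -> 3*155+1 = 466 -> hailstone_steps(466)
466 is even -> hailstone_steps(233)
233 is odd -> 3*233+1 = 700 -> hailstone_steps(700)
700 is even -> hailstone_steps(350)
350 is even -> hailstone_steps(175)
175 is odd -> 3*175+1 = 526 -> hailstone_steps(526)
526 is even -> hailstone_steps(263)
263 is odd -> 3*263+1 = 790 -> hailstone_steps(790)
790 is even -> hailstone_steps(395)
395 is odd -> 3*395+1 = 1186 -> hailstone_steps(1186)
1186 is even -> hailstone_steps(593)
593 is odd -> 3*593+1 = 1780 -> hailstone_steps(1780)
1780 is even -> hailstone_steps(890)
890 is even -> hailstone_steps(445)
445 is odd -> 3*445+1 = 1336 -> hailstone_steps(1336)
1336 is even -> hailstone_steps(668)
668 is even -> hailstone_steps(334)
334 is even -> hailstone_steps(167)
167 is odd -> 3*167+1 = 502 -> hailstone_steps(502)
502 is even -> hailstone_steps(251)
251 is odd -> 3*251+1 = 754 -> hailstone_steps(754)
754 is even -> hailstone_steps(377)
377 is odd -> 3*377+1 = 1132 -> hailstone_steps(1132)
1132 is even -> hailstone_steps(566)
566 is even -> hailstone_steps(283)
283 is odd -> 3*283+1 = 850 -> hailstone_steps(850)
850 is even -> hailstone_steps(425)
425 is odd -> 3*425+1 = 1276 -> hailstone_steps(1276)
1276 is even -> hailstone_steps(638)
638 is even -> hailstone_steps(319)
319 is odd -> 3*319+1 = 958 -> hailstone_steps(958)
958 is even -> hailstone_steps(479)
479 is odd -> 3*479+1 = 1438 -> hailstone_steps(1438)
1438 is even -> hailstone_steps(719)
719 is odd -> 3*719+1 = 2158 -> hailstone_steps(2158)
2158 is even -> hailstone_steps(1079)
1079 is odd -> 3*1079+1 = 3238 -> hailstone_steps(3238)
3238 is even -> hailstone_steps(1619)
1619 is odd -> 3*1619+1 = 4858 -> hailstone_steps(4858)
4858 is even -> hailstone_steps(2429)
2429 is odd -> 3*2429+1 = 7288 -> hailstone_steps(7288)
7288 is even -> hailstone_steps(3644)
3644 is even -> hailstone_steps(1822)
1822 is even -> hailstone_steps(911)
911 is odd -> 3*911+1 = 2734 -> hailstone_steps(2734)
2734 is even -> hailstone_steps(1367)
1367 is odd -> 3*1367+1 = 4102 -> hailstone_steps(4102)
4102 is even -> hailstone_steps(2051)
2051 is odd -> 3*2051+1 = 6154 -> hailstone_steps(6154)
6154 is even -> hailstone_steps(3077)
3077 is odd -> 3*3077+1 = 9232 -> hailstone_steps(9232)
9232 is even -> hailstone_steps(4616)
4616 is even -> hailstone_steps(2308)
2308 is even -> hailstone_steps(1154)
1154 is even -> hailstone_steps(577)
577 is odd -> 3*577+1 = 1732 -> hailstone_steps(1732)
1732 is even -> hailstone_steps(866)
866 is even -> hailstone_steps(433)
433 is odd -> 3*433+1 = 1300 -> hailstone_steps(1300)
1300 is even -> hailstone_steps(650)
650 is even -> hailstone_steps(325)
325 is odd -> 3*325+1 = 976 -> hailstone_steps(976)
976 is even -> hailstone_steps(488)
488 is even -> hailstone_steps(244)
244 is even -> hailstone_steps(122)
122 is even -> hailstone_steps(61)
61 is odd -> 3*61+1 = 184 -> hailstone_steps(184)
184 is even -> hailstone_steps(92)
92 is even -> hailstone_steps(46)
46 is even -> hailstone_steps(23)
23 is odd -> 3*23+1 = 70 -> hailstone_steps(70)
70 is even -> hailstone_steps(35)
35 is odd -> 3*35+1 = 106 -> hailstone_steps(106)
106 is even -> hailstone_steps(53)
53 is odd -> 3*53+1 = 160 -> hailstone_steps(160)
160 is even -> hailstone_steps(80)
80 is even -> hailstone_steps(40)
40 is even -> hailstone_steps(20)
20 is even -> hailstone_steps(10)
10 is even -> hailstone_steps(5)
5 is odd -> 3*5+1 = 16 -> hailstone_steps(16)
16 is even -> hailstone_steps(8)
8 is even -> hailstone_steps(4)
4 is even -> hailstone_steps(2)
2 is even -> hailstone_steps(1)
Reached 1 after 111 steps
= 111


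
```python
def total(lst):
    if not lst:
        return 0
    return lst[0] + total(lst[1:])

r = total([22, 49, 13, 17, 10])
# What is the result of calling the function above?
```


total([22, 49, 13, 17, 10])
= 22 + total([49, 13, 17, 10])
= 22 + 49 + total([13, 17, 10])
= 22 + 49 + 13 + total([17, 10])
= 22 + 49 + 13 + 17 + total([10])
= 22 + 49 + 13 + 17 + 10 + total([])
= 22 + 49 + 13 + 17 + 10 + 0
= 111


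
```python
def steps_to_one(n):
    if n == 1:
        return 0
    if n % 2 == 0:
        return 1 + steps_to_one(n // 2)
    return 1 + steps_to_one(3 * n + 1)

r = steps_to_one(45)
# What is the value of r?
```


steps_to_one(45)
45 is odd -> 3*45+1 = 136 -> steps_to_one(136)
136 is even -> steps_to_one(68)
68 is even -> steps_to_one(34)
34 is even -> steps_to_one(17)
17 is odd -> 3*17+1 = 52 -> steps_to_one(52)
52 is even -> steps_to_one(26)
26 is even -> steps_to_one(13)
13 is odd -> 3*13+1 = 40 -> steps_to_one(40)
40 is even -> steps_to_one(20)
20 is even -> steps_to_one(10)
10 is even -> steps_to_one(5)
5 is odd -> 3*5+1 = 16 -> steps_to_one(16)
16 is even -> steps_to_one(8)
8 is even -> steps_to_one(4)
4 is even -> steps_to_one(2)
2 is even -> steps_to_one(1)
Reached 1 after 16 steps
= 16


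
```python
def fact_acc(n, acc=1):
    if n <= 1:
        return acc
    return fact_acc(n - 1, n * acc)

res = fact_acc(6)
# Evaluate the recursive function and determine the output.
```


fact_acc(6, 1)
= fact_acc(5, 6 * 1) = fact_acc(5, 6)
= fact_acc(4, 5 * 6) = fact_acc(4, 30)
= fact_acc(3, 4 * 30) = fact_acc(3, 120)
= fact_acc(2, 3 * 120) = fact_acc(2, 360)
= fact_acc(1, 2 * 360) = fact_acc(1, 720)
n <= 1, return acc = 720


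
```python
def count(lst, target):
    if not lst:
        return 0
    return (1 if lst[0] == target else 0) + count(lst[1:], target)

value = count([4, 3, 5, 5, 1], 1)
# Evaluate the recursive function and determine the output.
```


count([4, 3, 5, 5, 1], 1)
lst[0]=4 != 1: 0 + count([3, 5, 5, 1], 1)
lst[0]=3 != 1: 0 + count([5, 5, 1], 1)
lst[0]=5 != 1: 0 + count([5, 1], 1)
lst[0]=5 != 1: 0 + count([1], 1)
lst[0]=1 == 1: 1 + count([], 1)
= 1


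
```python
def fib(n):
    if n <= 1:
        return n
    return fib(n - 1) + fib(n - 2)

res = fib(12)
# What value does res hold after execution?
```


fib(12)
= fib(11) + fib(10)
= (fib(10) + fib(9)) + fib(10)
Computing bottom-up: fib(0)=0, fib(1)=1, fib(2)=1, fib(3)=2, fib(4)=3, fib(5)=5, fib(6)=8, fib(7)=13, fib(8)=21, fib(9)=34, fib(10)=55, fib(11)=89, fib(12)=144
= 144


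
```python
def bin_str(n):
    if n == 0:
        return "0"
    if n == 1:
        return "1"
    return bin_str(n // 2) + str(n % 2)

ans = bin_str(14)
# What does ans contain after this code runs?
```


bin_str(14)
= bin_str(7) + "0"
= bin_str(3) + "1" + "0"
= bin_str(1) + "1" + "1" + "0"
= "1" + "1" + "1" + "0"
= "1110"


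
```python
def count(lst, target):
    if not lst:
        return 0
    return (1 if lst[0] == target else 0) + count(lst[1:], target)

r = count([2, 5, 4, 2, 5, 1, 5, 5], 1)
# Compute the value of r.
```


count([2, 5, 4, 2, 5, 1, 5, 5], 1)
lst[0]=2 != 1: 0 + count([5, 4, 2, 5, 1, 5, 5], 1)
lst[0]=5 != 1: 0 + count([4, 2, 5, 1, 5, 5], 1)
lst[0]=4 != 1: 0 + count([2, 5, 1, 5, 5], 1)
lst[0]=2 != 1: 0 + count([5, 1, 5, 5], 1)
lst[0]=5 != 1: 0 + count([1, 5, 5], 1)
lst[0]=1 == 1: 1 + count([5, 5], 1)
lst[0]=5 != 1: 0 + count([5], 1)
lst[0]=5 != 1: 0 + count([], 1)
= 1


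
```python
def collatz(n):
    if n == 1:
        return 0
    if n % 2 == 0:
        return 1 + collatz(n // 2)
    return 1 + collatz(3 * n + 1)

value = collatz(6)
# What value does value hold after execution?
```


collatz(6)
6 is even -> collatz(3)
3 is odd -> 3*3+1 = 10 -> collatz(10)
10 is even -> collatz(5)
5 is odd -> 3*5+1 = 16 -> collatz(16)
16 is even -> collatz(8)
8 is even -> collatz(4)
4 is even -> collatz(2)
2 is even -> collatz(1)
Reached 1 after 8 steps
= 8


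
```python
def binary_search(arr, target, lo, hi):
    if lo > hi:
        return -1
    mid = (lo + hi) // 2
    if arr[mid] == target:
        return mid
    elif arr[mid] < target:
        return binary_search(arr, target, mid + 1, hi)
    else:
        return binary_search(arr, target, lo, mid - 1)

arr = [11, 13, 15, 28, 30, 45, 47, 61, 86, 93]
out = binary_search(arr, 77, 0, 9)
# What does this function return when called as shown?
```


binary_search(arr, 77, 0, 9)
lo=0, hi=9, mid=4, arr[mid]=30
30 < 77, search right half
lo=5, hi=9, mid=7, arr[mid]=61
61 < 77, search right half
lo=8, hi=9, mid=8, arr[mid]=86
86 > 77, search left half
lo > hi, target not found, return -1
= -1


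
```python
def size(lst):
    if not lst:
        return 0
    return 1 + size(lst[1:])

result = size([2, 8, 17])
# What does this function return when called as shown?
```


size([2, 8, 17])
= 1 + size([8, 17])
= 1 + 1 + size([17])
= 1 + 1 + 1 + size([])
= 1 + 1 + 1 + 0
= 3


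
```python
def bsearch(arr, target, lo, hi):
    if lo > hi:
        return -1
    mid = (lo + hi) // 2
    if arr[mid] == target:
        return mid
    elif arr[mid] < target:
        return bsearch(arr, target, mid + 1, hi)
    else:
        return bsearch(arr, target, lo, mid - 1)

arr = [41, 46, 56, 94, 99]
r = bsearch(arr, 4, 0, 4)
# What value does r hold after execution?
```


bsearch(arr, 4, 0, 4)
lo=0, hi=4, mid=2, arr[mid]=56
56 > 4, search left half
lo=0, hi=1, mid=0, arr[mid]=41
41 > 4, search left half
lo > hi, target not found, return -1
= -1


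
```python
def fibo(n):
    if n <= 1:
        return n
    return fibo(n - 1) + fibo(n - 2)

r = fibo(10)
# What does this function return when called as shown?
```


fibo(10)
= fibo(9) + fibo(8)
= (fibo(8) + fibo(7)) + fibo(8)
Computing bottom-up: fibo(0)=0, fibo(1)=1, fibo(2)=1, fibo(3)=2, fibo(4)=3, fibo(5)=5, fibo(6)=8, fibo(7)=13, fibo(8)=21, fibo(9)=34, fibo(10)=55
= 55


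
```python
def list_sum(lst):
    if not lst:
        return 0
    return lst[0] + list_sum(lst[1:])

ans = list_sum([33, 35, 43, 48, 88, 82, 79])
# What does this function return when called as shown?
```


list_sum([33, 35, 43, 48, 88, 82, 79])
= 33 + list_sum([35, 43, 48, 88, 82, 79])
= 33 + 35 + list_sum([43, 48, 88, 82, 79])
= 33 + 35 + 43 + list_sum([48, 88, 82, 79])
= 33 + 35 + 43 + 48 + list_sum([88, 82, 79])
= 33 + 35 + 43 + 48 + 88 + list_sum([82, 79])
= 33 + 35 + 43 + 48 + 88 + 82 + list_sum([79])
= 33 + 35 + 43 + 48 + 88 + 82 + 79 + list_sum([])
= 33 + 35 + 43 + 48 + 88 + 82 + 79 + 0
= 408


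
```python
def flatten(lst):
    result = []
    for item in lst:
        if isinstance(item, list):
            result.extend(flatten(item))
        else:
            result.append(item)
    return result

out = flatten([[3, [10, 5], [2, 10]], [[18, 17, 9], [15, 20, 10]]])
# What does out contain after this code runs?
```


flatten([[3, [10, 5], [2, 10]], [[18, 17, 9], [15, 20, 10]]])
Processing each element:
  [3, [10, 5], [2, 10]] is a list -> flatten recursively -> [3, 10, 5, 2, 10]
  [[18, 17, 9], [15, 20, 10]] is a list -> flatten recursively -> [18, 17, 9, 15, 20, 10]
= [3, 10, 5, 2, 10, 18, 17, 9, 15, 20, 10]


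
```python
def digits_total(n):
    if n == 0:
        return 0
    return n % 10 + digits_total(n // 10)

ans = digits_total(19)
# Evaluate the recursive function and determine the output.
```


digits_total(19)
= 9 + digits_total(1)
= 9 + 1 + digits_total(0)
= 9 + 1 + 0
= 10


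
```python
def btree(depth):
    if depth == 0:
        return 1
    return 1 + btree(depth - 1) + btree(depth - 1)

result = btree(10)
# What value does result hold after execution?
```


btree(10)
= 1 + btree(9) + btree(9)
= 1 + 2 * btree(9)
btree(k) = 2^(k+1) - 1
btree(0) = 1
btree(1) = 3
btree(2) = 7
btree(3) = 15
btree(4) = 31
btree(10) = 2^11 - 1 = 2047


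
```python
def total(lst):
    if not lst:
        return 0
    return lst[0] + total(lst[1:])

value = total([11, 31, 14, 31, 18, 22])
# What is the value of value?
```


total([11, 31, 14, 31, 18, 22])
= 11 + total([31, 14, 31, 18, 22])
= 11 + 31 + total([14, 31, 18, 22])
= 11 + 31 + 14 + total([31, 18, 22])
= 11 + 31 + 14 + 31 + total([18, 22])
= 11 + 31 + 14 + 31 + 18 + total([22])
= 11 + 31 + 14 + 31 + 18 + 22 + total([])
= 11 + 31 + 14 + 31 + 18 + 22 + 0
= 127


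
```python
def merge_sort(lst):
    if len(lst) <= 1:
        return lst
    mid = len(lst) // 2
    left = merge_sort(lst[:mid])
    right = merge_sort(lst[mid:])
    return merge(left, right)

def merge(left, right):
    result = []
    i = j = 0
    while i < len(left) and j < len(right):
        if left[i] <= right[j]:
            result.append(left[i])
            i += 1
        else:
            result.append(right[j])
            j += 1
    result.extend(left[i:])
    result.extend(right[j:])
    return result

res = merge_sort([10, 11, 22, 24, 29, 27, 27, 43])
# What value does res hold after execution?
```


merge_sort([10, 11, 22, 24, 29, 27, 27, 43])
Split into [10, 11, 22, 24] and [29, 27, 27, 43]
Left sorted: [10, 11, 22, 24]
Right sorted: [27, 27, 29, 43]
Merge [10, 11, 22, 24] and [27, 27, 29, 43]
= [10, 11, 22, 24, 27, 27, 29, 43]


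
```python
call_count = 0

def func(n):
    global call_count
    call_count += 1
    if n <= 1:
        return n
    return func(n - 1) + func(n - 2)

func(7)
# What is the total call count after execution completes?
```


func(7) calls func(6) and func(5); each non-base call branches into two more.
Let C(k) = total number of calls made by func(k), including the call to func(k) itself.
Base cases: C(0) = 1, C(1) = 1
Recurrence: C(k) = 1 + C(k-1) + C(k-2)
  C(2) = 1 + C(1) + C(0) = 1 + 1 + 1 = 3
  C(3) = 1 + C(2) + C(1) = 1 + 3 + 1 = 5
  C(4) = 1 + C(3) + C(2) = 1 + 5 + 3 = 9
  C(5) = 1 + C(4) + C(3) = 1 + 9 + 5 = 15
  C(6) = 1 + C(5) + C(4) = 1 + 15 + 9 = 25
  C(7) = 1 + C(6) + C(5) = 1 + 25 + 15 = 41
Total calls = C(7) = 41


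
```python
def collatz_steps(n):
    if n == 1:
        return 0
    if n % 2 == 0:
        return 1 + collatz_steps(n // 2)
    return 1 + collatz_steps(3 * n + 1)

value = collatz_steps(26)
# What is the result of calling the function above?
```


collatz_steps(26)
26 is even -> collatz_steps(13)
13 is odd -> 3*13+1 = 40 -> collatz_steps(40)
40 is even -> collatz_steps(20)
20 is even -> collatz_steps(10)
10 is even -> collatz_steps(5)
5 is odd -> 3*5+1 = 16 -> collatz_steps(16)
16 is even -> collatz_steps(8)
8 is even -> collatz_steps(4)
4 is even -> collatz_steps(2)
2 is even -> collatz_steps(1)
Reached 1 after 10 steps
= 10


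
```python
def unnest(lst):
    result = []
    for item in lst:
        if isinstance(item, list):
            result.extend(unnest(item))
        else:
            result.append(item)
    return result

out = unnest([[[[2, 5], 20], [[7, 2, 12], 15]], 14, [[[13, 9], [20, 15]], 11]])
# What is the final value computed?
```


unnest([[[[2, 5], 20], [[7, 2, 12], 15]], 14, [[[13, 9], [20, 15]], 11]])
Processing each element:
  [[[2, 5], 20], [[7, 2, 12], 15]] is a list -> unnest recursively -> [2, 5, 20, 7, 2, 12, 15]
  14 is not a list -> append 14
  [[[13, 9], [20, 15]], 11] is a list -> unnest recursively -> [13, 9, 20, 15, 11]
= [2, 5, 20, 7, 2, 12, 15, 14, 13, 9, 20, 15, 11]


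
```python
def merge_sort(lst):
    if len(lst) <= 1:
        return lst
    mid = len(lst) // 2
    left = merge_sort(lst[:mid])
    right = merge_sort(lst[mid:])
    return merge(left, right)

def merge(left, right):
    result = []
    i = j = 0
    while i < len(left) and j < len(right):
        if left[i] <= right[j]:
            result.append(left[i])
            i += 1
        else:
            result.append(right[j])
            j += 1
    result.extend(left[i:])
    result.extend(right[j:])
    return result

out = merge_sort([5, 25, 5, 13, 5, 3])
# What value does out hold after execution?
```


merge_sort([5, 25, 5, 13, 5, 3])
Split into [5, 25, 5] and [13, 5, 3]
Left sorted: [5, 5, 25]
Right sorted: [3, 5, 13]
Merge [5, 5, 25] and [3, 5, 13]
= [3, 5, 5, 5, 13, 25]


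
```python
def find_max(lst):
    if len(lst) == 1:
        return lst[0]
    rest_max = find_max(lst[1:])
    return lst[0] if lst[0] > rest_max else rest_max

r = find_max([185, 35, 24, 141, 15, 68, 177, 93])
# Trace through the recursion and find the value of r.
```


find_max([185, 35, 24, 141, 15, 68, 177, 93])
= compare 185 with find_max([35, 24, 141, 15, 68, 177, 93])
= compare 35 with find_max([24, 141, 15, 68, 177, 93])
= compare 24 with find_max([141, 15, 68, 177, 93])
= compare 141 with find_max([15, 68, 177, 93])
= compare 15 with find_max([68, 177, 93])
= compare 68 with find_max([177, 93])
= compare 177 with find_max([93])
Base: find_max([93]) = 93
compare 177 with 93: max = 177
compare 68 with 177: max = 177
compare 15 with 177: max = 177
compare 141 with 177: max = 177
compare 24 with 177: max = 177
compare 35 with 177: max = 177
compare 185 with 177: max = 185
= 185


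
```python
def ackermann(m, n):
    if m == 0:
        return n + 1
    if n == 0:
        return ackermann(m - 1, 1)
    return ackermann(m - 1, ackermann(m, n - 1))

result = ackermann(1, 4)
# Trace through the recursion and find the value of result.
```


ackermann(1, 4)
= ackermann(0, ackermann(1, 3))
First compute ackermann(1, 3) = 5
= ackermann(0, 5)
= 6


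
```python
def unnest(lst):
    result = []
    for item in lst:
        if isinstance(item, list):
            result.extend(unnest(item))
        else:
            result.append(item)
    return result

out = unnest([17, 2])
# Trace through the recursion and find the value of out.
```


unnest([17, 2])
Processing each element:
  17 is not a list -> append 17
  2 is not a list -> append 2
= [17, 2]


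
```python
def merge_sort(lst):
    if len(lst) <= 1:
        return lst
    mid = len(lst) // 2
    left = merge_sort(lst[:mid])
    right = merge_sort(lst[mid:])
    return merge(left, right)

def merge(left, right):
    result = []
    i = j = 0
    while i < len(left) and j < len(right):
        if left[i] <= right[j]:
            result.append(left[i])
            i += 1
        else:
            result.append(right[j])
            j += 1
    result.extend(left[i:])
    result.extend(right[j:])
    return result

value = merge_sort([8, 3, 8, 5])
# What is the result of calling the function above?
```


merge_sort([8, 3, 8, 5])
Split into [8, 3] and [8, 5]
Left sorted: [3, 8]
Right sorted: [5, 8]
Merge [3, 8] and [5, 8]
= [3, 5, 8, 8]


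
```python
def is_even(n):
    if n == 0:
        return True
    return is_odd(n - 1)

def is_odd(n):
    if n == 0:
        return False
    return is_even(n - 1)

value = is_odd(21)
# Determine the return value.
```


is_odd(21)
= is_even(20)
= is_odd(19)
= is_even(18)
= is_odd(17)
= is_even(16)
= is_odd(15)
= is_even(14)
= is_odd(13)
= is_even(12)
= is_odd(11)
= is_even(10)
= is_odd(9)
= is_even(8)
= is_odd(7)
= is_even(6)
= is_odd(5)
= is_even(4)
= is_odd(3)
= is_even(2)
= is_odd(1)
= is_even(0)
n == 0: return True
= True


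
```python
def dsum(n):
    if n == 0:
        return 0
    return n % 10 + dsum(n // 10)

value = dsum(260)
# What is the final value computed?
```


dsum(260)
= 0 + dsum(26)
= 0 + 6 + dsum(2)
= 0 + 6 + 2 + dsum(0)
= 0 + 6 + 2 + 0
= 8


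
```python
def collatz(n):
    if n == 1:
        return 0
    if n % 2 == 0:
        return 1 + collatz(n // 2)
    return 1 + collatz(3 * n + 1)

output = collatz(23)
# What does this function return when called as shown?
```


collatz(23)
23 is odd -> 3*23+1 = 70 -> collatz(70)
70 is even -> collatz(35)
35 is odd -> 3*35+1 = 106 -> collatz(106)
106 is even -> collatz(53)
53 is odd -> 3*53+1 = 160 -> collatz(160)
160 is even -> collatz(80)
80 is even -> collatz(40)
40 is even -> collatz(20)
20 is even -> collatz(10)
10 is even -> collatz(5)
5 is odd -> 3*5+1 = 16 -> collatz(16)
16 is even -> collatz(8)
8 is even -> collatz(4)
4 is even -> collatz(2)
2 is even -> collatz(1)
Reached 1 after 15 steps
= 15


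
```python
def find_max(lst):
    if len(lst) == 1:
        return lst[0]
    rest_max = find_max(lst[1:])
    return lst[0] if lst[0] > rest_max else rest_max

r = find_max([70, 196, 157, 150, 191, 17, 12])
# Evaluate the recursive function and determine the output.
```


find_max([70, 196, 157, 150, 191, 17, 12])
= compare 70 with find_max([196, 157, 150, 191, 17, 12])
= compare 196 with find_max([157, 150, 191, 17, 12])
= compare 157 with find_max([150, 191, 17, 12])
= compare 150 with find_max([191, 17, 12])
= compare 191 with find_max([17, 12])
= compare 17 with find_max([12])
Base: find_max([12]) = 12
compare 17 with 12: max = 17
compare 191 with 17: max = 191
compare 150 with 191: max = 191
compare 157 with 191: max = 191
compare 196 with 191: max = 196
compare 70 with 196: max = 196
= 196


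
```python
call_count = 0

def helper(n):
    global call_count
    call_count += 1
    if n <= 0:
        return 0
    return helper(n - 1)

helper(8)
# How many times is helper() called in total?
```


helper(8) calls helper(7) calls ... calls helper(0)
Total calls: 8 + 1 (for base case) = 9


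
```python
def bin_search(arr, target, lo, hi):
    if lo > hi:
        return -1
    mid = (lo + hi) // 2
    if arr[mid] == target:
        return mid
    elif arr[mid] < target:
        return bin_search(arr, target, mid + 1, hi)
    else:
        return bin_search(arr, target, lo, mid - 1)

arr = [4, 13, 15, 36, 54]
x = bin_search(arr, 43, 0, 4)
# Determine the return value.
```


bin_search(arr, 43, 0, 4)
lo=0, hi=4, mid=2, arr[mid]=15
15 < 43, search right half
lo=3, hi=4, mid=3, arr[mid]=36
36 < 43, search right half
lo=4, hi=4, mid=4, arr[mid]=54
54 > 43, search left half
lo > hi, target not found, return -1
= -1


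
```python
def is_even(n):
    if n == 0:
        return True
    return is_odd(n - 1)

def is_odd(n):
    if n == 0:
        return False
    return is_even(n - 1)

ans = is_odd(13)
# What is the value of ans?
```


is_odd(13)
= is_even(12)
= is_odd(11)
= is_even(10)
= is_odd(9)
= is_even(8)
= is_odd(7)
= is_even(6)
= is_odd(5)
= is_even(4)
= is_odd(3)
= is_even(2)
= is_odd(1)
= is_even(0)
n == 0: return True
= True


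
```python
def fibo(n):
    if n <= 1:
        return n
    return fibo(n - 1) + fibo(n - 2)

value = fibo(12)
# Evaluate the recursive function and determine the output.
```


fibo(12)
= fibo(11) + fibo(10)
= (fibo(10) + fibo(9)) + fibo(10)
Computing bottom-up: fibo(0)=0, fibo(1)=1, fibo(2)=1, fibo(3)=2, fibo(4)=3, fibo(5)=5, fibo(6)=8, fibo(7)=13, fibo(8)=21, fibo(9)=34, fibo(10)=55, fibo(11)=89, fibo(12)=144
= 144


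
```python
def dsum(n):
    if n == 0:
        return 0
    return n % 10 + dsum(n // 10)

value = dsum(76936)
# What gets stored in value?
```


dsum(76936)
= 6 + dsum(7693)
= 6 + 3 + dsum(769)
= 6 + 3 + 9 + dsum(76)
= 6 + 3 + 9 + 6 + dsum(7)
= 6 + 3 + 9 + 6 + 7 + dsum(0)
= 6 + 3 + 9 + 6 + 7 + 0
= 31


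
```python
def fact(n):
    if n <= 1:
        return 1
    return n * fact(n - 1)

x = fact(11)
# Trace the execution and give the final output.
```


fact(11)
= 11 * fact(10)
= 11 * 10 * fact(9)
= 11 * 10 * 9 * fact(8)
= 11 * 10 * 9 * 8 * fact(7)
= 11 * 10 * 9 * 8 * 7 * fact(6)
= 11 * 10 * 9 * 8 * 7 * 6 * fact(5)
= 11 * 10 * 9 * 8 * 7 * 6 * 5 * fact(4)
= 11 * 10 * 9 * 8 * 7 * 6 * 5 * 4 * fact(3)
= 11 * 10 * 9 * 8 * 7 * 6 * 5 * 4 * 3 * fact(2)
= 11 * 10 * 9 * 8 * 7 * 6 * 5 * 4 * 3 * 2 * fact(1)
= 11 * 10 * 9 * 8 * 7 * 6 * 5 * 4 * 3 * 2 * 1
= 39916800


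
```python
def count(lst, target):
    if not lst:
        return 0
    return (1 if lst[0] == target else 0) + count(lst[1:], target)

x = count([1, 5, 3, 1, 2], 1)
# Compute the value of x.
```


count([1, 5, 3, 1, 2], 1)
lst[0]=1 == 1: 1 + count([5, 3, 1, 2], 1)
lst[0]=5 != 1: 0 + count([3, 1, 2], 1)
lst[0]=3 != 1: 0 + count([1, 2], 1)
lst[0]=1 == 1: 1 + count([2], 1)
lst[0]=2 != 1: 0 + count([], 1)
= 2


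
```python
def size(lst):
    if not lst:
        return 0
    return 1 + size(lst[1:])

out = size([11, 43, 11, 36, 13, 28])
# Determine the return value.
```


size([11, 43, 11, 36, 13, 28])
= 1 + size([43, 11, 36, 13, 28])
= 1 + 1 + size([11, 36, 13, 28])
= 1 + 1 + 1 + size([36, 13, 28])
= 1 + 1 + 1 + 1 + size([13, 28])
= 1 + 1 + 1 + 1 + 1 + size([28])
= 1 + 1 + 1 + 1 + 1 + 1 + size([])
= 1 + 1 + 1 + 1 + 1 + 1 + 0
= 6
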